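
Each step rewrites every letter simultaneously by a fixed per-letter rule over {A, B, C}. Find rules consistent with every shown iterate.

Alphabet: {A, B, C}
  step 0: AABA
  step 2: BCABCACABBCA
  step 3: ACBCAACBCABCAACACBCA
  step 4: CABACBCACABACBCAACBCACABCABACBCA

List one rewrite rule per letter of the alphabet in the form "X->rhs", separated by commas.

  step 3 ⇒ step 4: ACBCAACBCABCAACACBCA ⇒ CA·B·AC·B·CA·CA·B·AC·B·CA·AC·B·CA·CA·B·CA·B·AC·B·CA
    A ↦ CA
    B ↦ AC
    C ↦ B

A->CA, B->AC, C->B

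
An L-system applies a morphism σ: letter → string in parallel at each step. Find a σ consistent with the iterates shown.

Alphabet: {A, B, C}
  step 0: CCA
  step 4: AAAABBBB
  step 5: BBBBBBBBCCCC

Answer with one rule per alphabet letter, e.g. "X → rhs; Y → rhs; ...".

A->BB, B->C, C->A

  step 4 ⇒ step 5: AAAABBBB ⇒ BB·BB·BB·BB·C·C·C·C
    A ↦ BB
    B ↦ C
    C ↦ A  (constrained at step 0)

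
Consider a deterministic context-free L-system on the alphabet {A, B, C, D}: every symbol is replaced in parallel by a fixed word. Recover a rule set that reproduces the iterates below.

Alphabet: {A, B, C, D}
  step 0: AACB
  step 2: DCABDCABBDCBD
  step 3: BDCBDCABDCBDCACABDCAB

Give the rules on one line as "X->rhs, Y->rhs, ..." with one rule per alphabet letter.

A->CBD, B->CA, C->D, D->B

  step 2 ⇒ step 3: DCABDCABBDCBD ⇒ B·D·CBD·CA·B·D·CBD·CA·CA·B·D·CA·B
    A ↦ CBD
    B ↦ CA
    C ↦ D
    D ↦ B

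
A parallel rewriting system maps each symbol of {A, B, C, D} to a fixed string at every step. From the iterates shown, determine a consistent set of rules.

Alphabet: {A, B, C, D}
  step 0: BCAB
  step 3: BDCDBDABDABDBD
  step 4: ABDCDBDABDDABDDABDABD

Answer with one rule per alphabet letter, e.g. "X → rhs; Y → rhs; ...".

  step 3 ⇒ step 4: BDCDBDABDABDBD ⇒ A·BD·CD·BD·A·BD·D·A·BD·D·A·BD·A·BD
    A ↦ D
    B ↦ A
    C ↦ CD
    D ↦ BD

A->D, B->A, C->CD, D->BD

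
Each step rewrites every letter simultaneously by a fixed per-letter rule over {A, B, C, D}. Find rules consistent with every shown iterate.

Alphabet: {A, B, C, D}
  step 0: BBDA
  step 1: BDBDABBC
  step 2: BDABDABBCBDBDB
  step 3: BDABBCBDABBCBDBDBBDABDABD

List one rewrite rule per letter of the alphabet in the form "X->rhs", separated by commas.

A->BBC, B->BD, C->B, D->A

  step 2 ⇒ step 3: BDABDABBCBDBDB ⇒ BD·A·BBC·BD·A·BBC·BD·BD·B·BD·A·BD·A·BD
    A ↦ BBC
    B ↦ BD
    C ↦ B
    D ↦ A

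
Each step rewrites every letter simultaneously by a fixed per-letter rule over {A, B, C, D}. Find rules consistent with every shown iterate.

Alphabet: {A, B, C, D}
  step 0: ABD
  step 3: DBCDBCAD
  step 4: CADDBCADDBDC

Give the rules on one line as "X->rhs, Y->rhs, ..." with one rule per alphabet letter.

  step 3 ⇒ step 4: DBCDBCAD ⇒ C·AD·DB·C·AD·DB·D·C
    A ↦ D
    B ↦ AD
    C ↦ DB
    D ↦ C

A->D, B->AD, C->DB, D->C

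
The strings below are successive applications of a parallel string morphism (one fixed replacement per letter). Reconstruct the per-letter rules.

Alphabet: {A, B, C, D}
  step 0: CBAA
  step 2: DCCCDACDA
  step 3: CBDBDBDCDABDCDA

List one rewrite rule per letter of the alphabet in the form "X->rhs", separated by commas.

A->DA, B->D, C->BD, D->C

  step 2 ⇒ step 3: DCCCDACDA ⇒ C·BD·BD·BD·C·DA·BD·C·DA
    A ↦ DA
    C ↦ BD
    D ↦ C
    B ↦ D  (constrained at step 0)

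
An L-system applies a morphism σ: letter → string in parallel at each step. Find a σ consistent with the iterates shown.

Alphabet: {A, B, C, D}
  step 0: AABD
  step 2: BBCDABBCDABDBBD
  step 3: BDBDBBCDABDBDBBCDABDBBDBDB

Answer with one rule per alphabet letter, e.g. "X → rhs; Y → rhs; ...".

  step 2 ⇒ step 3: BBCDABBCDABDBBD ⇒ BD·BD·B·B·CDA·BD·BD·B·B·CDA·BD·B·BD·BD·B
    A ↦ CDA
    B ↦ BD
    C ↦ B
    D ↦ B

A->CDA, B->BD, C->B, D->B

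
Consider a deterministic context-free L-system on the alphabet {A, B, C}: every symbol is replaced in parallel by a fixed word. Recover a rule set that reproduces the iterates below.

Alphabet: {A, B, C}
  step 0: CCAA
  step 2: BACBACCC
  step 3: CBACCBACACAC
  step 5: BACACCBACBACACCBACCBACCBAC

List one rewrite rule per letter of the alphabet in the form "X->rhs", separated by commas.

A->B, B->C, C->AC

  step 2 ⇒ step 3: BACBACCC ⇒ C·B·AC·C·B·AC·AC·AC
    A ↦ B
    B ↦ C
    C ↦ AC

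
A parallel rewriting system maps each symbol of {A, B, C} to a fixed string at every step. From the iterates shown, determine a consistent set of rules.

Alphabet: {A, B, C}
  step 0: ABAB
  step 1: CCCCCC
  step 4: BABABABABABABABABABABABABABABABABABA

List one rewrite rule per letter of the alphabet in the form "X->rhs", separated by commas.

A->CC, B->C, C->BA

  step 0 ⇒ step 1: ABAB ⇒ CC·C·CC·C
    A ↦ CC
    B ↦ C
    C ↦ BA  (constrained at step 1)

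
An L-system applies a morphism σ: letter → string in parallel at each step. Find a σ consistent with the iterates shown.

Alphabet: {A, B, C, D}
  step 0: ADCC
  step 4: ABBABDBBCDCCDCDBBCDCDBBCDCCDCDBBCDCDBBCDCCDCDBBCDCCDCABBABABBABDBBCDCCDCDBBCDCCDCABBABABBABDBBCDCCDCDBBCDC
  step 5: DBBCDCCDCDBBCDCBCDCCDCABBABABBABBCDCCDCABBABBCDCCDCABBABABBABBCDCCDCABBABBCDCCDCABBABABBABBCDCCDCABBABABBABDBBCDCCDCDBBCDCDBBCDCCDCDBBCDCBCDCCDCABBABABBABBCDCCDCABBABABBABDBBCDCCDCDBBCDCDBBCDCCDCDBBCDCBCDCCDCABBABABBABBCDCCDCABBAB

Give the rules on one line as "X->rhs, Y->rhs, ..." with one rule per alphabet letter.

  step 4 ⇒ step 5: ABBABDBBCDCCDCDBBCDCDBBCDCCDCDBBCDCDBBCDCCDCDBBCDCCDCABBABABBABDBBCDCCDCDBBCDCCDCABBABABBABDBBCDCCDCDBBCDC ⇒ DBB·CDC·CDC·DBB·CDC·B·CDC·CDC·AB·B·AB·AB·B·AB·B·CDC·CDC·AB·B·AB·B·CDC·CDC·AB·B·AB·AB·B·AB·B·CDC·CDC·AB·B·AB·B·CDC·CDC·AB·B·AB·AB·B·AB·B·CDC·CDC·AB·B·AB·AB·B·AB·DBB·CDC·CDC·DBB·CDC·DBB·CDC·CDC·DBB·CDC·B·CDC·CDC·AB·B·AB·AB·B·AB·B·CDC·CDC·AB·B·AB·AB·B·AB·DBB·CDC·CDC·DBB·CDC·DBB·CDC·CDC·DBB·CDC·B·CDC·CDC·AB·B·AB·AB·B·AB·B·CDC·CDC·AB·B·AB
    A ↦ DBB
    B ↦ CDC
    C ↦ AB
    D ↦ B

A->DBB, B->CDC, C->AB, D->B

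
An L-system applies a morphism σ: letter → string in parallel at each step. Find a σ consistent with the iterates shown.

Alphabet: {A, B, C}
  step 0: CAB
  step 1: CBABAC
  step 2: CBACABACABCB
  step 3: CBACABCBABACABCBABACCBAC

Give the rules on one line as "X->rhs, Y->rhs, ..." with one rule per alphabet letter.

  step 2 ⇒ step 3: CBACABACABCB ⇒ CB·AC·AB·CB·AB·AC·AB·CB·AB·AC·CB·AC
    A ↦ AB
    B ↦ AC
    C ↦ CB

A->AB, B->AC, C->CB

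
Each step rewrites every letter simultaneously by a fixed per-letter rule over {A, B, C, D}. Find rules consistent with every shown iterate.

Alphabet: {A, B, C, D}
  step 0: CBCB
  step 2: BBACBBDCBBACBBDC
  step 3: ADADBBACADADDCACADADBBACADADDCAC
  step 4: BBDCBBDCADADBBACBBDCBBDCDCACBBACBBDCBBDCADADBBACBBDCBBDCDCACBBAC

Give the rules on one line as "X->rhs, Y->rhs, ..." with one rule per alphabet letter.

  step 3 ⇒ step 4: ADADBBACADADDCACADADBBACADADDCAC ⇒ BB·DC·BB·DC·AD·AD·BB·AC·BB·DC·BB·DC·DC·AC·BB·AC·BB·DC·BB·DC·AD·AD·BB·AC·BB·DC·BB·DC·DC·AC·BB·AC
    A ↦ BB
    B ↦ AD
    C ↦ AC
    D ↦ DC

A->BB, B->AD, C->AC, D->DC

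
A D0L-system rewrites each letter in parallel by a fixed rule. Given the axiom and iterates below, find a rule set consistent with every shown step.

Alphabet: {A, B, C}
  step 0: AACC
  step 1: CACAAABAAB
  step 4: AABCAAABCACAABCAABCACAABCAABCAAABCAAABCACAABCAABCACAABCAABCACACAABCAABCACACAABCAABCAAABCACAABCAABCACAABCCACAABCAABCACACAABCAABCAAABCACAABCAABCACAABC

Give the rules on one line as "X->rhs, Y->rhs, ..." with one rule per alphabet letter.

  step 0 ⇒ step 1: AACC ⇒ CA·CA·AAB·AAB
    A ↦ CA
    C ↦ AAB
    B ↦ ABC  (constrained at step 1)

A->CA, B->ABC, C->AAB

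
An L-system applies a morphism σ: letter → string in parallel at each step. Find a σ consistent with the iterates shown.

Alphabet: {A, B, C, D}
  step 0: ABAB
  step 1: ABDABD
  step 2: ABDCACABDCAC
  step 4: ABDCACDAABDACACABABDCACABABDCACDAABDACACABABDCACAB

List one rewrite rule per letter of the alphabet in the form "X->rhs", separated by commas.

  step 1 ⇒ step 2: ABDABD ⇒ AB·D·CAC·AB·D·CAC
    A ↦ AB
    B ↦ D
    D ↦ CAC
    C ↦ DA  (constrained at step 2)

A->AB, B->D, C->DA, D->CAC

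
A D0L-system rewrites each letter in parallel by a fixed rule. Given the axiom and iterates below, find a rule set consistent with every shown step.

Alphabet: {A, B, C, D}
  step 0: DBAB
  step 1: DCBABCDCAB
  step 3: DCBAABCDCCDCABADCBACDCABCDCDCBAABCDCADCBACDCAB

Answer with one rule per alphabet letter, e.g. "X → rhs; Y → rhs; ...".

A->CDC, B->AB, C->A, D->DCB

  step 0 ⇒ step 1: DBAB ⇒ DCB·AB·CDC·AB
    A ↦ CDC
    B ↦ AB
    D ↦ DCB
    C ↦ A  (constrained at step 1)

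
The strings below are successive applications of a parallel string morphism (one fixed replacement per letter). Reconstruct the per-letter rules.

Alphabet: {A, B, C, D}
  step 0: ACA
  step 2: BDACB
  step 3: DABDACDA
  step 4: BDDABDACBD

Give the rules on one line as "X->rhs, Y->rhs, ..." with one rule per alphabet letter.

A->D, B->DA, C->AC, D->B

  step 3 ⇒ step 4: DABDACDA ⇒ B·D·DA·B·D·AC·B·D
    A ↦ D
    B ↦ DA
    C ↦ AC
    D ↦ B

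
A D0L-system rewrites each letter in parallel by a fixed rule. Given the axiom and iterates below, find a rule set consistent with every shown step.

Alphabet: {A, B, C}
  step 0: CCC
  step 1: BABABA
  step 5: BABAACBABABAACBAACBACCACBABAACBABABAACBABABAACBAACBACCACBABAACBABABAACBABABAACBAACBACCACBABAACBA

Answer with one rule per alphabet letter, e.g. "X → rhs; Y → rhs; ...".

  step 0 ⇒ step 1: CCC ⇒ BA·BA·BA
    C ↦ BA
    A ↦ AC  (constrained at step 1)
    B ↦ CC  (constrained at step 1)

A->AC, B->CC, C->BA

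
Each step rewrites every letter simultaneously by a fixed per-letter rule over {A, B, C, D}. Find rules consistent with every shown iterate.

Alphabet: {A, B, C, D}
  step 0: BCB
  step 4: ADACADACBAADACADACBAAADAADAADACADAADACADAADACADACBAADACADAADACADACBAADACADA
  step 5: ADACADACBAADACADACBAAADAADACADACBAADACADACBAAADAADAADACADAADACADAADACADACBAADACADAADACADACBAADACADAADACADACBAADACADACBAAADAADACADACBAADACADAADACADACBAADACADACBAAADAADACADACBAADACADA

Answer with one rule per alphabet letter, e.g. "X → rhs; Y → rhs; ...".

A->ADA, B->A, C->CBA, D->C

  step 4 ⇒ step 5: ADACADACBAADACADACBAAADAADAADACADAADACADAADACADACBAADACADAADACADACBAADACADA ⇒ ADA·C·ADA·CBA·ADA·C·ADA·CBA·A·ADA·ADA·C·ADA·CBA·ADA·C·ADA·CBA·A·ADA·ADA·ADA·C·ADA·ADA·C·ADA·ADA·C·ADA·CBA·ADA·C·ADA·ADA·C·ADA·CBA·ADA·C·ADA·ADA·C·ADA·CBA·ADA·C·ADA·CBA·A·ADA·ADA·C·ADA·CBA·ADA·C·ADA·ADA·C·ADA·CBA·ADA·C·ADA·CBA·A·ADA·ADA·C·ADA·CBA·ADA·C·ADA
    A ↦ ADA
    B ↦ A
    C ↦ CBA
    D ↦ C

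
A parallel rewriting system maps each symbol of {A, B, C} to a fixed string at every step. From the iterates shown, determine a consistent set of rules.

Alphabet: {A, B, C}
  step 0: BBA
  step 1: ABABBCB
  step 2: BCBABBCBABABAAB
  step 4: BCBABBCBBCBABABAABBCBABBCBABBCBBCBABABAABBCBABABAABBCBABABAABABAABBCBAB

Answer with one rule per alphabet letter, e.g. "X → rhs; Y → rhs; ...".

  step 1 ⇒ step 2: ABABBCB ⇒ BCB·AB·BCB·AB·AB·A·AB
    A ↦ BCB
    B ↦ AB
    C ↦ A

A->BCB, B->AB, C->A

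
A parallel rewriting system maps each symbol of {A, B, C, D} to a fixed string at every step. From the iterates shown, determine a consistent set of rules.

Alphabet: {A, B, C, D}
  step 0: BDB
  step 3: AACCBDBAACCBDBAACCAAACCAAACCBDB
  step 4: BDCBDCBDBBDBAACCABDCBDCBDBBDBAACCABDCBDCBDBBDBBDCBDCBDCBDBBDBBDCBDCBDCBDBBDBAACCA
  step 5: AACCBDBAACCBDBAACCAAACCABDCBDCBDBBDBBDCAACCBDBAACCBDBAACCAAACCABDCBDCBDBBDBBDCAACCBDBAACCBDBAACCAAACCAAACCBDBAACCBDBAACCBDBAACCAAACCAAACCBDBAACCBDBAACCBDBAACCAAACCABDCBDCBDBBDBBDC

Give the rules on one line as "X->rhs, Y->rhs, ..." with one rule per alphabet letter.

  step 4 ⇒ step 5: BDCBDCBDBBDBAACCABDCBDCBDBBDBAACCABDCBDCBDBBDBBDCBDCBDCBDBBDBBDCBDCBDCBDBBDBAACCA ⇒ A·ACC·BDB·A·ACC·BDB·A·ACC·A·A·ACC·A·BDC·BDC·BDB·BDB·BDC·A·ACC·BDB·A·ACC·BDB·A·ACC·A·A·ACC·A·BDC·BDC·BDB·BDB·BDC·A·ACC·BDB·A·ACC·BDB·A·ACC·A·A·ACC·A·A·ACC·BDB·A·ACC·BDB·A·ACC·BDB·A·ACC·A·A·ACC·A·A·ACC·BDB·A·ACC·BDB·A·ACC·BDB·A·ACC·A·A·ACC·A·BDC·BDC·BDB·BDB·BDC
    A ↦ BDC
    B ↦ A
    C ↦ BDB
    D ↦ ACC

A->BDC, B->A, C->BDB, D->ACC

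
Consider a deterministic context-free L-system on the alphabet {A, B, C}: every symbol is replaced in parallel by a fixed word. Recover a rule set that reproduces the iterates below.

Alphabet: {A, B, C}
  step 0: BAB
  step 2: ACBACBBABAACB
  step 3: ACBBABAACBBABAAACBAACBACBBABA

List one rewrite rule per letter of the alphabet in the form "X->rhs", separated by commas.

  step 2 ⇒ step 3: ACBACBBABAACB ⇒ ACB·BAB·A·ACB·BAB·A·A·ACB·A·ACB·ACB·BAB·A
    A ↦ ACB
    B ↦ A
    C ↦ BAB

A->ACB, B->A, C->BAB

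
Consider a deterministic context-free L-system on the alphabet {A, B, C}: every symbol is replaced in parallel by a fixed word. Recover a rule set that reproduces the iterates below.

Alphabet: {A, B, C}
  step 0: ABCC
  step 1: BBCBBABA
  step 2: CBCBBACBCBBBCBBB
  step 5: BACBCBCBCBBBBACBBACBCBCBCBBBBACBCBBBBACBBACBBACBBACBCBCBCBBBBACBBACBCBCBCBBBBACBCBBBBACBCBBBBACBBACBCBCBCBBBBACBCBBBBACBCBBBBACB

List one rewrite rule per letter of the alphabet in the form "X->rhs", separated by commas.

  step 1 ⇒ step 2: BBCBBABA ⇒ CB·CB·BA·CB·CB·BB·CB·BB
    A ↦ BB
    B ↦ CB
    C ↦ BA

A->BB, B->CB, C->BA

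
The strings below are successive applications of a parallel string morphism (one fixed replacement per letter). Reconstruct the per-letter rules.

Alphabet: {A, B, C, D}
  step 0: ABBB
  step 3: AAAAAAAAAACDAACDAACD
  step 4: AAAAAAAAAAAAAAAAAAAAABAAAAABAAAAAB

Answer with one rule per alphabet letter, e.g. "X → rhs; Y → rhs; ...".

  step 3 ⇒ step 4: AAAAAAAAAACDAACDAACD ⇒ AA·AA·AA·AA·AA·AA·AA·AA·AA·AA·A·B·AA·AA·A·B·AA·AA·A·B
    A ↦ AA
    C ↦ A
    D ↦ B
    B ↦ CD  (constrained at step 0)

A->AA, B->CD, C->A, D->B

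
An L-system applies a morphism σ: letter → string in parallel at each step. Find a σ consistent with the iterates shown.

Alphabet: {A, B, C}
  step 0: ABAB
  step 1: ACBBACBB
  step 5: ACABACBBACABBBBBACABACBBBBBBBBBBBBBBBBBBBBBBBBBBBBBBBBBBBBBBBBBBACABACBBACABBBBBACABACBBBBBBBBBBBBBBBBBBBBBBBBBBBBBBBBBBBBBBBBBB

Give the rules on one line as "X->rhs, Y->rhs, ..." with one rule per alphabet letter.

  step 0 ⇒ step 1: ABAB ⇒ AC·BB·AC·BB
    A ↦ AC
    B ↦ BB
    C ↦ AB  (constrained at step 1)

A->AC, B->BB, C->AB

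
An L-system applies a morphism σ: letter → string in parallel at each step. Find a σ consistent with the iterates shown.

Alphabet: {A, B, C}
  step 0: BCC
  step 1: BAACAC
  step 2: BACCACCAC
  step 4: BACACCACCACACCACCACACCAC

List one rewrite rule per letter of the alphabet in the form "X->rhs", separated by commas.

  step 1 ⇒ step 2: BAACAC ⇒ BA·C·C·AC·C·AC
    A ↦ C
    B ↦ BA
    C ↦ AC

A->C, B->BA, C->AC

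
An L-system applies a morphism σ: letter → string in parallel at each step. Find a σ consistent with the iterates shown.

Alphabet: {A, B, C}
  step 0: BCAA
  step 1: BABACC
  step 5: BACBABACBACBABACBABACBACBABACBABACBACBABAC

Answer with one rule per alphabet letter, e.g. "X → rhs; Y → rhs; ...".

  step 0 ⇒ step 1: BCAA ⇒ BA·BA·C·C
    A ↦ C
    B ↦ BA
    C ↦ BA

A->C, B->BA, C->BA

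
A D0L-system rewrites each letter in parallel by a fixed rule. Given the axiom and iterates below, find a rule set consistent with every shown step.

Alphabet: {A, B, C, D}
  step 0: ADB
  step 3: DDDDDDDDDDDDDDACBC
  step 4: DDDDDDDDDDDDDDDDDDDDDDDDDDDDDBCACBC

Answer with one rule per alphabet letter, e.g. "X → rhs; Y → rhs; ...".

  step 3 ⇒ step 4: DDDDDDDDDDDDDDACBC ⇒ DD·DD·DD·DD·DD·DD·DD·DD·DD·DD·DD·DD·DD·DD·D·BC·AC·BC
    A ↦ D
    B ↦ AC
    C ↦ BC
    D ↦ DD

A->D, B->AC, C->BC, D->DD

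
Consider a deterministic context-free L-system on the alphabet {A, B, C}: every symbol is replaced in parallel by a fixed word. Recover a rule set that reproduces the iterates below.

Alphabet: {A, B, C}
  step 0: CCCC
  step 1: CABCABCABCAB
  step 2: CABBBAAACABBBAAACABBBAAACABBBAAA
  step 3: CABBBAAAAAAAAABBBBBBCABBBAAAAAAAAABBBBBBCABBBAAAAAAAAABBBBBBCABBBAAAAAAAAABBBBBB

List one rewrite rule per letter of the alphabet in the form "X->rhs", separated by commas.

A->BB, B->AAA, C->CAB

  step 2 ⇒ step 3: CABBBAAACABBBAAACABBBAAACABBBAAA ⇒ CAB·BB·AAA·AAA·AAA·BB·BB·BB·CAB·BB·AAA·AAA·AAA·BB·BB·BB·CAB·BB·AAA·AAA·AAA·BB·BB·BB·CAB·BB·AAA·AAA·AAA·BB·BB·BB
    A ↦ BB
    B ↦ AAA
    C ↦ CAB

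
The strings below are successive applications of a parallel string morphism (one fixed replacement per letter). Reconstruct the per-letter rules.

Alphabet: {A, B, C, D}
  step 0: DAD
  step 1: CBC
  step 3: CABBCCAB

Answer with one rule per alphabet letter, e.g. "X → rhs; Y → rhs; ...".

  step 0 ⇒ step 1: DAD ⇒ C·B·C
    A ↦ B
    D ↦ C
    B ↦ AD  (constrained at step 1)
    C ↦ CA  (constrained at step 1)

A->B, B->AD, C->CA, D->C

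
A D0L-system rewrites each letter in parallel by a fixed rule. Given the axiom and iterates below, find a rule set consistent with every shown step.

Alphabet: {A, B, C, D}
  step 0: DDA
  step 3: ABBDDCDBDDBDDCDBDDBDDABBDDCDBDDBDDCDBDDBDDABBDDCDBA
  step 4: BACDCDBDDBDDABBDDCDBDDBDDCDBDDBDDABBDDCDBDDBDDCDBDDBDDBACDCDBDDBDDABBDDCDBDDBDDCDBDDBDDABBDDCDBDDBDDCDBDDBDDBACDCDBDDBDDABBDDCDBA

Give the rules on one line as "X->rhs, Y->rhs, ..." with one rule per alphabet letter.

  step 3 ⇒ step 4: ABBDDCDBDDBDDCDBDDBDDABBDDCDBDDBDDCDBDDBDDABBDDCDBA ⇒ BA·CD·CD·BDD·BDD·AB·BDD·CD·BDD·BDD·CD·BDD·BDD·AB·BDD·CD·BDD·BDD·CD·BDD·BDD·BA·CD·CD·BDD·BDD·AB·BDD·CD·BDD·BDD·CD·BDD·BDD·AB·BDD·CD·BDD·BDD·CD·BDD·BDD·BA·CD·CD·BDD·BDD·AB·BDD·CD·BA
    A ↦ BA
    B ↦ CD
    C ↦ AB
    D ↦ BDD

A->BA, B->CD, C->AB, D->BDD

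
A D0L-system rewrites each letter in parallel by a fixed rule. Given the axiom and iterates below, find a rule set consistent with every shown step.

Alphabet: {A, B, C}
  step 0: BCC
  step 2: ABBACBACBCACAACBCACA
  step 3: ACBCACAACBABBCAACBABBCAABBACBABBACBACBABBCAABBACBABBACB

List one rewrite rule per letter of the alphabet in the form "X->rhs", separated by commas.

A->ACB, B->CA, C->ABB

  step 2 ⇒ step 3: ABBACBACBCACAACBCACA ⇒ ACB·CA·CA·ACB·ABB·CA·ACB·ABB·CA·ABB·ACB·ABB·ACB·ACB·ABB·CA·ABB·ACB·ABB·ACB
    A ↦ ACB
    B ↦ CA
    C ↦ ABB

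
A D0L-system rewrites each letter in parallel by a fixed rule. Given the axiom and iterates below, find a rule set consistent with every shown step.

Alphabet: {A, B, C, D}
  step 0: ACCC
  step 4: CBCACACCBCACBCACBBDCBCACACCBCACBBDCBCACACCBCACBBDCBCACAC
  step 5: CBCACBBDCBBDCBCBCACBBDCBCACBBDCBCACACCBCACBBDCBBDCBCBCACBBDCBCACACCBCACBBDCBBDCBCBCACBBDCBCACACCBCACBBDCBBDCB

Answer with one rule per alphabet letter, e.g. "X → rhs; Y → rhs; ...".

A->BD, B->CA, C->CB, D->C

  step 4 ⇒ step 5: CBCACACCBCACBCACBBDCBCACACCBCACBBDCBCACACCBCACBBDCBCACAC ⇒ CB·CA·CB·BD·CB·BD·CB·CB·CA·CB·BD·CB·CA·CB·BD·CB·CA·CA·C·CB·CA·CB·BD·CB·BD·CB·CB·CA·CB·BD·CB·CA·CA·C·CB·CA·CB·BD·CB·BD·CB·CB·CA·CB·BD·CB·CA·CA·C·CB·CA·CB·BD·CB·BD·CB
    A ↦ BD
    B ↦ CA
    C ↦ CB
    D ↦ C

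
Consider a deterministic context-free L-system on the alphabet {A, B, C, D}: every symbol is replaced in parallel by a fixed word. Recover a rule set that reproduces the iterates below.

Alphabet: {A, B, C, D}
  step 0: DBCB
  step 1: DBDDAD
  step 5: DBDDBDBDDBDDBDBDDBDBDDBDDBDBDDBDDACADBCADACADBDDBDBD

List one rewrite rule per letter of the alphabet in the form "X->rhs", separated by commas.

A->CA, B->D, C->DA, D->DB

  step 0 ⇒ step 1: DBCB ⇒ DB·D·DA·D
    B ↦ D
    C ↦ DA
    D ↦ DB
    A ↦ CA  (constrained at step 1)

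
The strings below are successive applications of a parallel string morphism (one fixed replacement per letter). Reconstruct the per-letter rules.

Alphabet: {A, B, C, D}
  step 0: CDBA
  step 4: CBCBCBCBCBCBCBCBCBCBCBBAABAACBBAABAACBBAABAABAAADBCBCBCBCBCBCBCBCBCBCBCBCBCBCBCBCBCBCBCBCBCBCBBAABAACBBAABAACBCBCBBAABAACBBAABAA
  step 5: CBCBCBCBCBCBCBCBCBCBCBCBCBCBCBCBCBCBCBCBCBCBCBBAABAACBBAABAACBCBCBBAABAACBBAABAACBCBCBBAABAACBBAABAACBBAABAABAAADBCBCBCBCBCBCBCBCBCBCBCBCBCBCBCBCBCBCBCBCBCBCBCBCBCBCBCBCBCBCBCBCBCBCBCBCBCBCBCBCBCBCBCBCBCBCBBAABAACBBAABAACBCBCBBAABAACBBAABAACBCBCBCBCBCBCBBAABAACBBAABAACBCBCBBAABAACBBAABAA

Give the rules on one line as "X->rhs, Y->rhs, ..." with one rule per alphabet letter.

A->BAA, B->CB, C->CB, D->ADB

  step 4 ⇒ step 5: CBCBCBCBCBCBCBCBCBCBCBBAABAACBBAABAACBBAABAABAAADBCBCBCBCBCBCBCBCBCBCBCBCBCBCBCBCBCBCBCBCBCBCBBAABAACBBAABAACBCBCBBAABAACBBAABAA ⇒ CB·CB·CB·CB·CB·CB·CB·CB·CB·CB·CB·CB·CB·CB·CB·CB·CB·CB·CB·CB·CB·CB·CB·BAA·BAA·CB·BAA·BAA·CB·CB·CB·BAA·BAA·CB·BAA·BAA·CB·CB·CB·BAA·BAA·CB·BAA·BAA·CB·BAA·BAA·BAA·ADB·CB·CB·CB·CB·CB·CB·CB·CB·CB·CB·CB·CB·CB·CB·CB·CB·CB·CB·CB·CB·CB·CB·CB·CB·CB·CB·CB·CB·CB·CB·CB·CB·CB·CB·CB·CB·CB·CB·CB·CB·CB·CB·CB·CB·CB·CB·BAA·BAA·CB·BAA·BAA·CB·CB·CB·BAA·BAA·CB·BAA·BAA·CB·CB·CB·CB·CB·CB·CB·BAA·BAA·CB·BAA·BAA·CB·CB·CB·BAA·BAA·CB·BAA·BAA
    A ↦ BAA
    B ↦ CB
    C ↦ CB
    D ↦ ADB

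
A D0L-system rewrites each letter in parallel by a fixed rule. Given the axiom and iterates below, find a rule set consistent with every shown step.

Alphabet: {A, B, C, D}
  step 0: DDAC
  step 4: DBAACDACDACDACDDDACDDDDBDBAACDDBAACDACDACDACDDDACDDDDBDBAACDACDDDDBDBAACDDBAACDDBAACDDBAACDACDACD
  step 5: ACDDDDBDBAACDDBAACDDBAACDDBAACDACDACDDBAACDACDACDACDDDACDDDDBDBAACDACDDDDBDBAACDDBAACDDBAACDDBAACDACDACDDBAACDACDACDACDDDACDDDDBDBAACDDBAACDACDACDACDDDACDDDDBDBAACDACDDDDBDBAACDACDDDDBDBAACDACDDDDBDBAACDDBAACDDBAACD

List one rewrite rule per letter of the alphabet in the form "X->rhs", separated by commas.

A->DB, B->DD, C->A, D->ACD

  step 4 ⇒ step 5: DBAACDACDACDACDDDACDDDDBDBAACDDBAACDACDACDACDDDACDDDDBDBAACDACDDDDBDBAACDDBAACDDBAACDDBAACDACDACD ⇒ ACD·DD·DB·DB·A·ACD·DB·A·ACD·DB·A·ACD·DB·A·ACD·ACD·ACD·DB·A·ACD·ACD·ACD·ACD·DD·ACD·DD·DB·DB·A·ACD·ACD·DD·DB·DB·A·ACD·DB·A·ACD·DB·A·ACD·DB·A·ACD·ACD·ACD·DB·A·ACD·ACD·ACD·ACD·DD·ACD·DD·DB·DB·A·ACD·DB·A·ACD·ACD·ACD·ACD·DD·ACD·DD·DB·DB·A·ACD·ACD·DD·DB·DB·A·ACD·ACD·DD·DB·DB·A·ACD·ACD·DD·DB·DB·A·ACD·DB·A·ACD·DB·A·ACD
    A ↦ DB
    B ↦ DD
    C ↦ A
    D ↦ ACD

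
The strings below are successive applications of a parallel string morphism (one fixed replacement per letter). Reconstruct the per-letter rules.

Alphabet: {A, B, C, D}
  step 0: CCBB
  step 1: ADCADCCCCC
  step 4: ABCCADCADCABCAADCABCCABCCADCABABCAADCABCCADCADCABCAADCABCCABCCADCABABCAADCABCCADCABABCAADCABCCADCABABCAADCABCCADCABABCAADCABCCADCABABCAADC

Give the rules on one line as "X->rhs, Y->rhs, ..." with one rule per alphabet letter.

  step 0 ⇒ step 1: CCBB ⇒ ADC·ADC·CC·CC
    B ↦ CC
    C ↦ ADC
    A ↦ AB  (constrained at step 1)
    D ↦ CA  (constrained at step 1)

A->AB, B->CC, C->ADC, D->CA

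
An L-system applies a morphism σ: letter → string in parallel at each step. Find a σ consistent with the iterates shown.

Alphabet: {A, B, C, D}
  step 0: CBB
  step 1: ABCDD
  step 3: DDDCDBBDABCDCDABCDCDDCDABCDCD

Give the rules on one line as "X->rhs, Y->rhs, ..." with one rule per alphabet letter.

  step 0 ⇒ step 1: CBB ⇒ ABC·D·D
    B ↦ D
    C ↦ ABC
    A ↦ BB  (constrained at step 1)
    D ↦ DCD  (constrained at step 1)

A->BB, B->D, C->ABC, D->DCD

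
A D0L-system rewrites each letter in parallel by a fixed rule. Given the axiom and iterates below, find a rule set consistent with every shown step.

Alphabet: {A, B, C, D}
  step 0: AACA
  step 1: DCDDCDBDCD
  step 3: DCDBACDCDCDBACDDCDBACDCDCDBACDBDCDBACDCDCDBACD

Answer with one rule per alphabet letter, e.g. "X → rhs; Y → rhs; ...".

  step 0 ⇒ step 1: AACA ⇒ DCD·DCD·B·DCD
    A ↦ DCD
    C ↦ B
    B ↦ C  (constrained at step 1)
    D ↦ ACD  (constrained at step 1)

A->DCD, B->C, C->B, D->ACD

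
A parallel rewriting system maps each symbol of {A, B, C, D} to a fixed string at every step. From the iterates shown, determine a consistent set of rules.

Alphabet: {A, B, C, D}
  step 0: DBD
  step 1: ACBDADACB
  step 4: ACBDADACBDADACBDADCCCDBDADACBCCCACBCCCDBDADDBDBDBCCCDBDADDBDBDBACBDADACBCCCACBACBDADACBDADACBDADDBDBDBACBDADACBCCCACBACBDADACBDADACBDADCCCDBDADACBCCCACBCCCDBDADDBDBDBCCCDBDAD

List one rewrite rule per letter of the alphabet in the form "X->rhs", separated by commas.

A->CCC, B->DAD, C->DB, D->ACB

  step 0 ⇒ step 1: DBD ⇒ ACB·DAD·ACB
    B ↦ DAD
    D ↦ ACB
    A ↦ CCC  (constrained at step 1)
    C ↦ DB  (constrained at step 1)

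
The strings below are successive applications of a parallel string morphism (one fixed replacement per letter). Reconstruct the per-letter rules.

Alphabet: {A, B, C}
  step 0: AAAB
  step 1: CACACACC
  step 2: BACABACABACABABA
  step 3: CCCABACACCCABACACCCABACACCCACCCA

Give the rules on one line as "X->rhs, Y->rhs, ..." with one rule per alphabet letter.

A->CA, B->CC, C->BA

  step 2 ⇒ step 3: BACABACABACABABA ⇒ CC·CA·BA·CA·CC·CA·BA·CA·CC·CA·BA·CA·CC·CA·CC·CA
    A ↦ CA
    B ↦ CC
    C ↦ BA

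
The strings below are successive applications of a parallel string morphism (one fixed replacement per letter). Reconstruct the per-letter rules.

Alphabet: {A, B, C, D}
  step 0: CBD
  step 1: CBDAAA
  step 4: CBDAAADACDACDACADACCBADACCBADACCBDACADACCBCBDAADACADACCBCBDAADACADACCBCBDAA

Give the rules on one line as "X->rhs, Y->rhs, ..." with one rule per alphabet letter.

  step 0 ⇒ step 1: CBD ⇒ CB·DAA·A
    B ↦ DAA
    C ↦ CB
    D ↦ A
    A ↦ DAC  (constrained at step 1)

A->DAC, B->DAA, C->CB, D->A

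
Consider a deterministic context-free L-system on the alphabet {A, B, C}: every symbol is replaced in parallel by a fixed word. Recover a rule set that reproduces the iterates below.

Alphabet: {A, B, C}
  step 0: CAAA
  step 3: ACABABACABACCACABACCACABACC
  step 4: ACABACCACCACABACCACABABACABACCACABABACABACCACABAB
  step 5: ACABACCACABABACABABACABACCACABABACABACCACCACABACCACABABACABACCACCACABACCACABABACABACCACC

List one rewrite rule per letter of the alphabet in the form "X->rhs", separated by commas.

  step 4 ⇒ step 5: ACABACCACCACABACCACABABACABACCACABABACABACCACABAB ⇒ AC·AB·AC·C·AC·AB·AB·AC·AB·AB·AC·AB·AC·C·AC·AB·AB·AC·AB·AC·C·AC·C·AC·AB·AC·C·AC·AB·AB·AC·AB·AC·C·AC·C·AC·AB·AC·C·AC·AB·AB·AC·AB·AC·C·AC·C
    A ↦ AC
    B ↦ C
    C ↦ AB

A->AC, B->C, C->AB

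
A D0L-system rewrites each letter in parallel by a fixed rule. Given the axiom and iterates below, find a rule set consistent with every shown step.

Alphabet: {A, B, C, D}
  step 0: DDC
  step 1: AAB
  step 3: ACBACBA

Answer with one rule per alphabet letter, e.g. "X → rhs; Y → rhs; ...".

A->AC, B->D, C->B, D->A

  step 0 ⇒ step 1: DDC ⇒ A·A·B
    C ↦ B
    D ↦ A
    A ↦ AC  (constrained at step 1)
    B ↦ D  (constrained at step 1)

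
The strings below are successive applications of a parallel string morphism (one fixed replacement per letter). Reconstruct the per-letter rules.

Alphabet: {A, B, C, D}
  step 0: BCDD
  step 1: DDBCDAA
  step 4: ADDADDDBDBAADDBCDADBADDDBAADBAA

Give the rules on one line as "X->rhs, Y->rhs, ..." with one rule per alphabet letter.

  step 0 ⇒ step 1: BCDD ⇒ DD·BCD·A·A
    B ↦ DD
    C ↦ BCD
    D ↦ A
    A ↦ DB  (constrained at step 1)

A->DB, B->DD, C->BCD, D->A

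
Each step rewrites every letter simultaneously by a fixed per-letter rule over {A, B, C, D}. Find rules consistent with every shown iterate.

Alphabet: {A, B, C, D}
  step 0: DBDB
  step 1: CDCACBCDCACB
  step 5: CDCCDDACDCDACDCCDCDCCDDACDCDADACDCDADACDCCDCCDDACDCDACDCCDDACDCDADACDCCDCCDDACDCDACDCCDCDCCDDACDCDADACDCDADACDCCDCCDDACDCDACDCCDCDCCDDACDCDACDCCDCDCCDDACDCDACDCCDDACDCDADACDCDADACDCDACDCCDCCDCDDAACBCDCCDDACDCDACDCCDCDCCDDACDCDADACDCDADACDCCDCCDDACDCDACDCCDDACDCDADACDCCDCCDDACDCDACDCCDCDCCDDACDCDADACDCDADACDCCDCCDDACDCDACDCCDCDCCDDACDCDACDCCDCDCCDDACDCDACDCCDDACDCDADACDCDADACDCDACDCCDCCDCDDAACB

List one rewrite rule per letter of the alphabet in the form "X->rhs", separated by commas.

  step 0 ⇒ step 1: DBDB ⇒ CDC·ACB·CDC·ACB
    B ↦ ACB
    D ↦ CDC
    A ↦ CD  (constrained at step 1)
    C ↦ DA  (constrained at step 1)

A->CD, B->ACB, C->DA, D->CDC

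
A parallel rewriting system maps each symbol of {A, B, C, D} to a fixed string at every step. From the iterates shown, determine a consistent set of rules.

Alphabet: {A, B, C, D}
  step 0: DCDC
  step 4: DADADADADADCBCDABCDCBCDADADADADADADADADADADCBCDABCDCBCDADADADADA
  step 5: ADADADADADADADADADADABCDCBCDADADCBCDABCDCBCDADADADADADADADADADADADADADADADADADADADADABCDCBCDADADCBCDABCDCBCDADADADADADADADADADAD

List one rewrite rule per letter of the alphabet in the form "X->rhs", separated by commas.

A->DAD, B->C, C->BCD, D->A

  step 4 ⇒ step 5: DADADADADADCBCDABCDCBCDADADADADADADADADADADCBCDABCDCBCDADADADADA ⇒ A·DAD·A·DAD·A·DAD·A·DAD·A·DAD·A·BCD·C·BCD·A·DAD·C·BCD·A·BCD·C·BCD·A·DAD·A·DAD·A·DAD·A·DAD·A·DAD·A·DAD·A·DAD·A·DAD·A·DAD·A·DAD·A·BCD·C·BCD·A·DAD·C·BCD·A·BCD·C·BCD·A·DAD·A·DAD·A·DAD·A·DAD·A·DAD
    A ↦ DAD
    B ↦ C
    C ↦ BCD
    D ↦ A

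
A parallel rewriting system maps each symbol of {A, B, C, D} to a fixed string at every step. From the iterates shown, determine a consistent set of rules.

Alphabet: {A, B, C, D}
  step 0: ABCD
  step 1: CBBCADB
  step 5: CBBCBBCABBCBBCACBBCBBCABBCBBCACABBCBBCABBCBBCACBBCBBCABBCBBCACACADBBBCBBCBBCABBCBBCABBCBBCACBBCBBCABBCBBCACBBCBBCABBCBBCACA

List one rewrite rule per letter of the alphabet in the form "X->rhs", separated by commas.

A->C, B->BBC, C->A, D->DB

  step 0 ⇒ step 1: ABCD ⇒ C·BBC·A·DB
    A ↦ C
    B ↦ BBC
    C ↦ A
    D ↦ DB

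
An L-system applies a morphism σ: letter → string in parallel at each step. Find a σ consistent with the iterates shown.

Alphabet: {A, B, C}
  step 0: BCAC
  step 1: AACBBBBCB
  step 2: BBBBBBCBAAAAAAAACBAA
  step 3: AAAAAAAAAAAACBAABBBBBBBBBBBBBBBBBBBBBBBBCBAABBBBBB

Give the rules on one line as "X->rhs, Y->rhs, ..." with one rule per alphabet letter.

  step 2 ⇒ step 3: BBBBBBCBAAAAAAAACBAA ⇒ AA·AA·AA·AA·AA·AA·CB·AA·BBB·BBB·BBB·BBB·BBB·BBB·BBB·BBB·CB·AA·BBB·BBB
    A ↦ BBB
    B ↦ AA
    C ↦ CB

A->BBB, B->AA, C->CB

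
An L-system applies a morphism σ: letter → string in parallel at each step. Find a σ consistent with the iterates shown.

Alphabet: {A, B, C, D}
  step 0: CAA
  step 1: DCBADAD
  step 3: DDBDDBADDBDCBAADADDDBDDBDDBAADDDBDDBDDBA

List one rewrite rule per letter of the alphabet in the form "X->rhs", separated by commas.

  step 0 ⇒ step 1: CAA ⇒ DCB·AD·AD
    A ↦ AD
    C ↦ DCB
    B ↦ A  (constrained at step 1)
    D ↦ DDB  (constrained at step 1)

A->AD, B->A, C->DCB, D->DDB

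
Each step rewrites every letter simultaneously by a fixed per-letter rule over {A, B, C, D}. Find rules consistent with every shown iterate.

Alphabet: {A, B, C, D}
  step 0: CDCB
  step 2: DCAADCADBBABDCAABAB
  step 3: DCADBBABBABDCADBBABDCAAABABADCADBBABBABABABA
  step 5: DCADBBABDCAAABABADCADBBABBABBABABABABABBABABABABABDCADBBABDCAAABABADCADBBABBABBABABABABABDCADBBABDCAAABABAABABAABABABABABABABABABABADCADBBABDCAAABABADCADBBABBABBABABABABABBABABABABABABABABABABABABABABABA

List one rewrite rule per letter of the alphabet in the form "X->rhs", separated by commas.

A->BAB, B->A, C->DB, D->DCA

  step 2 ⇒ step 3: DCAADCADBBABDCAABAB ⇒ DCA·DB·BAB·BAB·DCA·DB·BAB·DCA·A·A·BAB·A·DCA·DB·BAB·BAB·A·BAB·A
    A ↦ BAB
    B ↦ A
    C ↦ DB
    D ↦ DCA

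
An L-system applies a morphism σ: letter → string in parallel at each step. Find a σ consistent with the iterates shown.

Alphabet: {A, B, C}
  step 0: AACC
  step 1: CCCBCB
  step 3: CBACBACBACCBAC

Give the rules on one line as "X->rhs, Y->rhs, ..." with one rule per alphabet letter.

A->C, B->A, C->CB

  step 0 ⇒ step 1: AACC ⇒ C·C·CB·CB
    A ↦ C
    C ↦ CB
    B ↦ A  (constrained at step 1)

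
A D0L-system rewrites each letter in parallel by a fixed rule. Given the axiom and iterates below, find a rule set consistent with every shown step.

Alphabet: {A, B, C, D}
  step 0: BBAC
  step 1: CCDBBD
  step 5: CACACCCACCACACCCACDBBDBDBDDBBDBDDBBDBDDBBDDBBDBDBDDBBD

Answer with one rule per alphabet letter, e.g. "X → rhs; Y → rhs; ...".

  step 0 ⇒ step 1: BBAC ⇒ C·C·DB·BD
    A ↦ DB
    B ↦ C
    C ↦ BD
    D ↦ AC  (constrained at step 1)

A->DB, B->C, C->BD, D->AC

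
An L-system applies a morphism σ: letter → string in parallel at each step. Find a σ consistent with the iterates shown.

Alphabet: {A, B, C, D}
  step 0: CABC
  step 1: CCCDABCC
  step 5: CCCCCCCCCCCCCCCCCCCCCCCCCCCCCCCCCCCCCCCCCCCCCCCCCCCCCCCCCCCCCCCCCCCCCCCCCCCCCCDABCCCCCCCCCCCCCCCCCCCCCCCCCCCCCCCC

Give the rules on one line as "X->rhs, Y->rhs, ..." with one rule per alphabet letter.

  step 0 ⇒ step 1: CABC ⇒ CC·CD·AB·CC
    A ↦ CD
    B ↦ AB
    C ↦ CC
    D ↦ C  (constrained at step 1)

A->CD, B->AB, C->CC, D->C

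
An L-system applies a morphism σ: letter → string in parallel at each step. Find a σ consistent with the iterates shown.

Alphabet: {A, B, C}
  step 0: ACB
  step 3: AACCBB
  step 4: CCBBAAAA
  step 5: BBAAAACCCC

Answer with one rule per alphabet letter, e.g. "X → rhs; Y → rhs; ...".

A->C, B->AA, C->B

  step 4 ⇒ step 5: CCBBAAAA ⇒ B·B·AA·AA·C·C·C·C
    A ↦ C
    B ↦ AA
    C ↦ B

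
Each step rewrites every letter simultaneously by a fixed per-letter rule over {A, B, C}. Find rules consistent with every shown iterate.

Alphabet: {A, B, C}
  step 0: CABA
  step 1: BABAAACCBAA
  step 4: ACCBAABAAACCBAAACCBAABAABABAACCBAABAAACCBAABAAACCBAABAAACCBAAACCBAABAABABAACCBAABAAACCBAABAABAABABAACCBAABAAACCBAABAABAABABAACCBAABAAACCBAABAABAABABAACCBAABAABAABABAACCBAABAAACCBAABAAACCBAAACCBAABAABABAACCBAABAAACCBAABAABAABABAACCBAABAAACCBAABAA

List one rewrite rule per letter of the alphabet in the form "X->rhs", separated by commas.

  step 0 ⇒ step 1: CABA ⇒ BA·BAA·ACC·BAA
    A ↦ BAA
    B ↦ ACC
    C ↦ BA

A->BAA, B->ACC, C->BA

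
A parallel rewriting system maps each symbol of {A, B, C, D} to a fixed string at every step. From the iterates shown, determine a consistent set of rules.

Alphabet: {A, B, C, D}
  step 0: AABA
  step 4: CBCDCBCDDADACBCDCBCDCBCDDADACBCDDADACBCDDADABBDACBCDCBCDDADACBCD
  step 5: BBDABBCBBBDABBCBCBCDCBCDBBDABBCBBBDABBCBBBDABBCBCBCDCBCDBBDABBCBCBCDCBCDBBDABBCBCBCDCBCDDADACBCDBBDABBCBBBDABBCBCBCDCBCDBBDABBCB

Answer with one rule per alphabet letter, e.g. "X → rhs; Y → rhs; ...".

A->CD, B->DA, C->BB, D->CB

  step 4 ⇒ step 5: CBCDCBCDDADACBCDCBCDCBCDDADACBCDDADACBCDDADABBDACBCDCBCDDADACBCD ⇒ BB·DA·BB·CB·BB·DA·BB·CB·CB·CD·CB·CD·BB·DA·BB·CB·BB·DA·BB·CB·BB·DA·BB·CB·CB·CD·CB·CD·BB·DA·BB·CB·CB·CD·CB·CD·BB·DA·BB·CB·CB·CD·CB·CD·DA·DA·CB·CD·BB·DA·BB·CB·BB·DA·BB·CB·CB·CD·CB·CD·BB·DA·BB·CB
    A ↦ CD
    B ↦ DA
    C ↦ BB
    D ↦ CB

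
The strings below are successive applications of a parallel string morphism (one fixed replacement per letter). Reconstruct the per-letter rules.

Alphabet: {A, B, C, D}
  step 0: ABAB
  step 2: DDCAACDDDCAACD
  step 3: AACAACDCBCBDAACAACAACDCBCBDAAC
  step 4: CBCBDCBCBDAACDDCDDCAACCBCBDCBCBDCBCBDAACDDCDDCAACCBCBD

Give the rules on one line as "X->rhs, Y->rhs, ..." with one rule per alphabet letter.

A->CB, B->DC, C->D, D->AAC

  step 3 ⇒ step 4: AACAACDCBCBDAACAACAACDCBCBDAAC ⇒ CB·CB·D·CB·CB·D·AAC·D·DC·D·DC·AAC·CB·CB·D·CB·CB·D·CB·CB·D·AAC·D·DC·D·DC·AAC·CB·CB·D
    A ↦ CB
    B ↦ DC
    C ↦ D
    D ↦ AAC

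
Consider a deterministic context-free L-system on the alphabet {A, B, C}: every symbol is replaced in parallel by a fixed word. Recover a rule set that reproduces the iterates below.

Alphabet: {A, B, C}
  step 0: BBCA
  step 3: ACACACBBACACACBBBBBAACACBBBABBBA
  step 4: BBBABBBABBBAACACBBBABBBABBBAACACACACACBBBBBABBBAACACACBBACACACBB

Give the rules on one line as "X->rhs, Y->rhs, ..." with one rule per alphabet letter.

  step 3 ⇒ step 4: ACACACBBACACACBBBBBAACACBBBABBBA ⇒ BB·BA·BB·BA·BB·BA·AC·AC·BB·BA·BB·BA·BB·BA·AC·AC·AC·AC·AC·BB·BB·BA·BB·BA·AC·AC·AC·BB·AC·AC·AC·BB
    A ↦ BB
    B ↦ AC
    C ↦ BA

A->BB, B->AC, C->BA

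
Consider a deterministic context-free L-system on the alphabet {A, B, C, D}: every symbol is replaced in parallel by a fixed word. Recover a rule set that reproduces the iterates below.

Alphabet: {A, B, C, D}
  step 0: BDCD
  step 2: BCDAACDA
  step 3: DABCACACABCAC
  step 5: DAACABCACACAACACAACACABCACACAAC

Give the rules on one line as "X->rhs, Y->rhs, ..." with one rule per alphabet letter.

A->AC, B->D, C->A, D->BC

  step 2 ⇒ step 3: BCDAACDA ⇒ D·A·BC·AC·AC·A·BC·AC
    A ↦ AC
    B ↦ D
    C ↦ A
    D ↦ BC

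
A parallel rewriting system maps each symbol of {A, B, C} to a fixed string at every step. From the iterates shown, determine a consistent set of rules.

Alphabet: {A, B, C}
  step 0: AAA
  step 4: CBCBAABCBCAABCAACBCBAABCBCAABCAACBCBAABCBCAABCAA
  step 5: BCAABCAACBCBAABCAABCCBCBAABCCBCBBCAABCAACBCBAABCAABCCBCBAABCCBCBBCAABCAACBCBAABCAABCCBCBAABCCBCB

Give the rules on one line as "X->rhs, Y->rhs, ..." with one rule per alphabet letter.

  step 4 ⇒ step 5: CBCBAABCBCAABCAACBCBAABCBCAABCAACBCBAABCBCAABCAA ⇒ BC·AA·BC·AA·CB·CB·AA·BC·AA·BC·CB·CB·AA·BC·CB·CB·BC·AA·BC·AA·CB·CB·AA·BC·AA·BC·CB·CB·AA·BC·CB·CB·BC·AA·BC·AA·CB·CB·AA·BC·AA·BC·CB·CB·AA·BC·CB·CB
    A ↦ CB
    B ↦ AA
    C ↦ BC

A->CB, B->AA, C->BC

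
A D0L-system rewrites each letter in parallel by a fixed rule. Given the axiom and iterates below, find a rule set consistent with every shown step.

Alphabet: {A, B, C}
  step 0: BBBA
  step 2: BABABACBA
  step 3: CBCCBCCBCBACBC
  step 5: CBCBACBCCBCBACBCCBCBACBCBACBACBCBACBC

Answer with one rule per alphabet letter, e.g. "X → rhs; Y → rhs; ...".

  step 2 ⇒ step 3: BABABACBA ⇒ C·BC·C·BC·C·BC·BA·C·BC
    A ↦ BC
    B ↦ C
    C ↦ BA

A->BC, B->C, C->BA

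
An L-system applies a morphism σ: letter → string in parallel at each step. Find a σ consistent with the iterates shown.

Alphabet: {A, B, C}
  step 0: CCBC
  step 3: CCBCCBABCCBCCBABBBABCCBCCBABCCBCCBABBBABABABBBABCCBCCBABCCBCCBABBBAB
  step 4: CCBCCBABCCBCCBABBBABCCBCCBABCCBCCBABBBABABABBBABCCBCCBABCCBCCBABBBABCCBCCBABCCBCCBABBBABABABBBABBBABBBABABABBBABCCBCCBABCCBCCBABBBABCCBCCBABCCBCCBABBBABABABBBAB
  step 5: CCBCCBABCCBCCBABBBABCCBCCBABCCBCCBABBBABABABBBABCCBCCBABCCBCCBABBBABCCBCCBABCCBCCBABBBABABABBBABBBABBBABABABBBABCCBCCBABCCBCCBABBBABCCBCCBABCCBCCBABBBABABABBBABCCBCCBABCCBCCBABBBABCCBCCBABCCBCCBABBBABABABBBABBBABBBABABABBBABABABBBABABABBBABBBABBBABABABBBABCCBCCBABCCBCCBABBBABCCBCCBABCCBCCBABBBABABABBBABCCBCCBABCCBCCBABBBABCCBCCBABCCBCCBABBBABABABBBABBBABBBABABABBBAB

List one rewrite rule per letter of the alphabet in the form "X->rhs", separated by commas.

  step 4 ⇒ step 5: CCBCCBABCCBCCBABBBABCCBCCBABCCBCCBABBBABABABBBABCCBCCBABCCBCCBABBBABCCBCCBABCCBCCBABBBABABABBBABBBABBBABABABBBABCCBCCBABCCBCCBABBBABCCBCCBABCCBCCBABBBABABABBBAB ⇒ CCB·CCB·AB·CCB·CCB·AB·BB·AB·CCB·CCB·AB·CCB·CCB·AB·BB·AB·AB·AB·BB·AB·CCB·CCB·AB·CCB·CCB·AB·BB·AB·CCB·CCB·AB·CCB·CCB·AB·BB·AB·AB·AB·BB·AB·BB·AB·BB·AB·AB·AB·BB·AB·CCB·CCB·AB·CCB·CCB·AB·BB·AB·CCB·CCB·AB·CCB·CCB·AB·BB·AB·AB·AB·BB·AB·CCB·CCB·AB·CCB·CCB·AB·BB·AB·CCB·CCB·AB·CCB·CCB·AB·BB·AB·AB·AB·BB·AB·BB·AB·BB·AB·AB·AB·BB·AB·AB·AB·BB·AB·AB·AB·BB·AB·BB·AB·BB·AB·AB·AB·BB·AB·CCB·CCB·AB·CCB·CCB·AB·BB·AB·CCB·CCB·AB·CCB·CCB·AB·BB·AB·AB·AB·BB·AB·CCB·CCB·AB·CCB·CCB·AB·BB·AB·CCB·CCB·AB·CCB·CCB·AB·BB·AB·AB·AB·BB·AB·BB·AB·BB·AB·AB·AB·BB·AB
    A ↦ BB
    B ↦ AB
    C ↦ CCB

A->BB, B->AB, C->CCB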